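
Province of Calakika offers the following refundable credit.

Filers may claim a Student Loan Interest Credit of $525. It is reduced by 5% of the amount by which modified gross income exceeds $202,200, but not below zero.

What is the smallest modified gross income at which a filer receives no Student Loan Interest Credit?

The credit falls by 5% of each dollar above $202,200, so it reaches zero when the excess is $525 / 5% = $10,500: income = $202,200 + $10,500 = $212,700.

$212,700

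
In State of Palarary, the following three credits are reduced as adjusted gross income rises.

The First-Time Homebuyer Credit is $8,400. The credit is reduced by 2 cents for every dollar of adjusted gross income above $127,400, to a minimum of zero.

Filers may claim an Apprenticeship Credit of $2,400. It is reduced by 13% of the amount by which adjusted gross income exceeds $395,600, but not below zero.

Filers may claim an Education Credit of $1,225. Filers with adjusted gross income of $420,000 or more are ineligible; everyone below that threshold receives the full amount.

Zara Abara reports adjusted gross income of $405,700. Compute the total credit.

First-Time Homebuyer Credit: 2% of the $278,300 excess over $127,400 is $5,566; credit = $8,400 − $5,566 = $2,834.
Apprenticeship Credit: 13% of the $10,100 excess over $395,600 is $1,313; credit = $2,400 − $1,313 = $1,087.
Education Credit: $405,700 is below the $420,000 cutoff, so the full $1,225 applies.
Total: $2,834 + $1,087 + $1,225 = $5,146.

$5,146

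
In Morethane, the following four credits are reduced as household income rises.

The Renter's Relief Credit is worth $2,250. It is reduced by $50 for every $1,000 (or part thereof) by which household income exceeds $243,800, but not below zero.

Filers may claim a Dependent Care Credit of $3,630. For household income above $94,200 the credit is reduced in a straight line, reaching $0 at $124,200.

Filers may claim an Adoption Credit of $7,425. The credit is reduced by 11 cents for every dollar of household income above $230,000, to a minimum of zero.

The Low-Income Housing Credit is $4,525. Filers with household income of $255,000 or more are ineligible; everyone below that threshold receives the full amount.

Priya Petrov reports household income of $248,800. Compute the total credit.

$11,882

Renter's Relief Credit: income exceeds $243,800 by $5,000, which is 5 full-or-partial $1,000 increments; reduction = 5 × $50 = $250, leaving $2,000.
Dependent Care Credit: $248,800 is at or above $124,200, so the credit is $0.
Adoption Credit: 11% of the $18,800 excess over $230,000 is $2,068; credit = $7,425 − $2,068 = $5,357.
Low-Income Housing Credit: $248,800 is below the $255,000 cutoff, so the full $4,525 applies.
Total: $2,000 + $0 + $5,357 + $4,525 = $11,882.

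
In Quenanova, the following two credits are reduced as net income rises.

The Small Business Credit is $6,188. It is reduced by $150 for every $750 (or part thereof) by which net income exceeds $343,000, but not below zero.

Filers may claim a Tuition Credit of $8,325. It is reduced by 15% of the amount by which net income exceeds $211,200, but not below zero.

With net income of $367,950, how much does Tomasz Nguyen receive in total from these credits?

Small Business Credit: income exceeds $343,000 by $24,950, which is 34 full-or-partial $750 increments; reduction = 34 × $150 = $5,100, leaving $1,088.
Tuition Credit: 15% of the $156,750 excess over $211,200 is $23,512.50 ≥ base, so the credit is $0.
Total: $1,088 + $0 = $1,088.

$1,088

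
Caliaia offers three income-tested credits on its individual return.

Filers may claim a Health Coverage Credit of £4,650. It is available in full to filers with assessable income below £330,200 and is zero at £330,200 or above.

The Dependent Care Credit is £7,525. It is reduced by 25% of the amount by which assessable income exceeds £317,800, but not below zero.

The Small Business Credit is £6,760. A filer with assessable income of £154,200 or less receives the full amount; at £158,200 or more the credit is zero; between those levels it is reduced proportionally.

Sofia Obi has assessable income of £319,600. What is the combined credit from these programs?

£11,725

Health Coverage Credit: £319,600 is below the £330,200 cutoff, so the full £4,650 applies.
Dependent Care Credit: 25% of the £1,800 excess over £317,800 is £450; credit = £7,525 − £450 = £7,075.
Small Business Credit: £319,600 is at or above £158,200, so the credit is £0.
Total: £4,650 + £7,075 + £0 = £11,725.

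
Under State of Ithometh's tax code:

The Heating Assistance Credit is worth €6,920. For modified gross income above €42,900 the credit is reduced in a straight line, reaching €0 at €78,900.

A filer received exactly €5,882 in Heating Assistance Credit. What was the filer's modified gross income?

€5,882 is 5,882/6,920 of the full €6,920, so 1,038/6,920 of the €36,000 range has been used: income = €42,900 + €36,000 × 1,038/6,920 = €48,300.

€48,300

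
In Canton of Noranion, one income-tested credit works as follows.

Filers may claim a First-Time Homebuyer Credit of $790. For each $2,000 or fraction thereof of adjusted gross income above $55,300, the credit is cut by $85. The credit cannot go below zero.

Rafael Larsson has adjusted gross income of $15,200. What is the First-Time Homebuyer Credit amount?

First-Time Homebuyer Credit: $15,200 is at or below the $55,300 threshold, so the full $790 applies.

$790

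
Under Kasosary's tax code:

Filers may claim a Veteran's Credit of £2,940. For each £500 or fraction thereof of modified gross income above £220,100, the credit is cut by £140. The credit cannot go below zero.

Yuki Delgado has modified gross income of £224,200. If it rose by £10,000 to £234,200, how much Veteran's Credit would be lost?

£1,680

At £224,200 — income exceeds £220,100 by £4,100, which is 9 full-or-partial £500 increments; reduction = 9 × £140 = £1,260, leaving £1,680.
At £234,200 — income exceeds £220,100 by £14,100 → 29 increments × £140 = £4,060 ≥ base, so the credit is £0.
Lost: £1,680 − £0 = £1,680.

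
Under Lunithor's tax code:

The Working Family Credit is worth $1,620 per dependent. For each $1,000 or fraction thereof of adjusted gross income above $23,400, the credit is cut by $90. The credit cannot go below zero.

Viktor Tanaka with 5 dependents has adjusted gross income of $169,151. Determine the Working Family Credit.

$0

Working Family Credit: base = 5 × $1,620 = $8,100. income exceeds $23,400 by $145,751 → 146 increments × $90 = $13,140 ≥ base, so the credit is $0.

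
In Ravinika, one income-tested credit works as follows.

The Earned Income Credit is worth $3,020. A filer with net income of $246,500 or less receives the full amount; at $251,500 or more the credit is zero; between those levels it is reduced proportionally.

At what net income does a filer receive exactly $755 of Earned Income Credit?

$250,250

$755 is 755/3,020 of the full $3,020, so 2,265/3,020 of the $5,000 range has been used: income = $246,500 + $5,000 × 2,265/3,020 = $250,250.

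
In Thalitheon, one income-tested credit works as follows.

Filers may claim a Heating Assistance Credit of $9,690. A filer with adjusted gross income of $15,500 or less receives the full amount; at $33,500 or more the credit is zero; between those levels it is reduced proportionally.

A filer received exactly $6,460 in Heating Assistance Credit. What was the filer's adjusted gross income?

$21,500

$6,460 is 6,460/9,690 of the full $9,690, so 3,230/9,690 of the $18,000 range has been used: income = $15,500 + $18,000 × 3,230/9,690 = $21,500.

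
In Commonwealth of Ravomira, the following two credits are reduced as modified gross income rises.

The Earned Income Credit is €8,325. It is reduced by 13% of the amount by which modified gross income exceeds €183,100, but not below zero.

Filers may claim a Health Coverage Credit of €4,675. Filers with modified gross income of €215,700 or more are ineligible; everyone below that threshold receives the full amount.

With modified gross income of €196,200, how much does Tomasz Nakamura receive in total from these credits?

€11,297

Earned Income Credit: 13% of the €13,100 excess over €183,100 is €1,703; credit = €8,325 − €1,703 = €6,622.
Health Coverage Credit: €196,200 is below the €215,700 cutoff, so the full €4,675 applies.
Total: €6,622 + €4,675 = €11,297.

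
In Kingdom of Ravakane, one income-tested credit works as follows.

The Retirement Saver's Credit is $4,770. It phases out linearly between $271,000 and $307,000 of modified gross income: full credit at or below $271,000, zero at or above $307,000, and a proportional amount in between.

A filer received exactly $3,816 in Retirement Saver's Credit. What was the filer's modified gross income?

$278,200

$3,816 is 3,816/4,770 of the full $4,770, so 954/4,770 of the $36,000 range has been used: income = $271,000 + $36,000 × 954/4,770 = $278,200.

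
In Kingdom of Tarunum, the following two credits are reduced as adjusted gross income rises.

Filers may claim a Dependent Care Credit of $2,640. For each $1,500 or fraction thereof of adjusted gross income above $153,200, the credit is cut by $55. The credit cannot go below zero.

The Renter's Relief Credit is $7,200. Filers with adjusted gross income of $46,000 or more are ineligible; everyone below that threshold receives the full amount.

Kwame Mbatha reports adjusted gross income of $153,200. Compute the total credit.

$2,640

Dependent Care Credit: $153,200 is at or below the $153,200 threshold, so the full $2,640 applies.
Renter's Relief Credit: $153,200 meets or exceeds the $46,000 cutoff, so the credit is $0.
Total: $2,640 + $0 = $2,640.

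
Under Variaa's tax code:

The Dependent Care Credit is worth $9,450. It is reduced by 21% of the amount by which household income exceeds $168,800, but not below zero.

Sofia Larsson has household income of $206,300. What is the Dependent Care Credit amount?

$1,575

Dependent Care Credit: 21% of the $37,500 excess over $168,800 is $7,875; credit = $9,450 − $7,875 = $1,575.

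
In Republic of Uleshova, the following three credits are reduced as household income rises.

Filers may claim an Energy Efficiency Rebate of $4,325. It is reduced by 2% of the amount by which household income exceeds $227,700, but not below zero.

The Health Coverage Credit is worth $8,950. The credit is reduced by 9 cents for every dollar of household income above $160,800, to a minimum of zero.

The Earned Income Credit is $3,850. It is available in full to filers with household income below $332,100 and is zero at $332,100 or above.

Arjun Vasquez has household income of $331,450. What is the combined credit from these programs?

Energy Efficiency Rebate: 2% of the $103,750 excess over $227,700 is $2,075; credit = $4,325 − $2,075 = $2,250.
Health Coverage Credit: 9% of the $170,650 excess over $160,800 is $15,358.50 ≥ base, so the credit is $0.
Earned Income Credit: $331,450 is below the $332,100 cutoff, so the full $3,850 applies.
Total: $2,250 + $0 + $3,850 = $6,100.

$6,100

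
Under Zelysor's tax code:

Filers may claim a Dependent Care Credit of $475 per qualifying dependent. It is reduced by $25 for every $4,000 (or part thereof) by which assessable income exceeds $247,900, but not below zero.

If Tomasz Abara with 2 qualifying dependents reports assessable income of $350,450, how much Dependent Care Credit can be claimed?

Dependent Care Credit: base = 2 × $475 = $950. income exceeds $247,900 by $102,550, which is 26 full-or-partial $4,000 increments; reduction = 26 × $25 = $650, leaving $300.

$300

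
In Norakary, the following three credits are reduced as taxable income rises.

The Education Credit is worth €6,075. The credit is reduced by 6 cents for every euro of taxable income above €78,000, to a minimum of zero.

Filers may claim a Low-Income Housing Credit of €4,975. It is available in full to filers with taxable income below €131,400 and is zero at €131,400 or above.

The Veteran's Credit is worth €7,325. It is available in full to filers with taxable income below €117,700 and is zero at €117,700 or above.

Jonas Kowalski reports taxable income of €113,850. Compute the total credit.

€16,224

Education Credit: 6% of the €35,850 excess over €78,000 is €2,151; credit = €6,075 − €2,151 = €3,924.
Low-Income Housing Credit: €113,850 is below the €131,400 cutoff, so the full €4,975 applies.
Veteran's Credit: €113,850 is below the €117,700 cutoff, so the full €7,325 applies.
Total: €3,924 + €4,975 + €7,325 = €16,224.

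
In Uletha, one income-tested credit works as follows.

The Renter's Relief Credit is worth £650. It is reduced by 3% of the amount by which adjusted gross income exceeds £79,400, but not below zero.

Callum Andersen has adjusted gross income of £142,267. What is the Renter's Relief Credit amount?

Renter's Relief Credit: 3% of the £62,867 excess over £79,400 is £1,886.01 ≥ base, so the credit is £0.

£0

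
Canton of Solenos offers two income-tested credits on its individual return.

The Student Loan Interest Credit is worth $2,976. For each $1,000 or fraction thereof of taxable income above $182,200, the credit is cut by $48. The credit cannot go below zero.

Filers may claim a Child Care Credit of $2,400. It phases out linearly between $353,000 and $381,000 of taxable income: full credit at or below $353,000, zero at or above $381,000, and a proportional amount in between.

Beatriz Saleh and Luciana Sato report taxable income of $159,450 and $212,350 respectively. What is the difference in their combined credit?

Beatriz ($159,450): Student Loan Interest Credit: $159,450 is at or below the $182,200 threshold, so the full $2,976 applies. Child Care Credit: $159,450 is at or below the $353,000 threshold, so the full $2,400 applies. total $2,976 + $2,400 = $5,376
Luciana ($212,350): Student Loan Interest Credit: income exceeds $182,200 by $30,150, which is 31 full-or-partial $1,000 increments; reduction = 31 × $48 = $1,488, leaving $1,488. Child Care Credit: $212,350 is at or below the $353,000 threshold, so the full $2,400 applies. total $1,488 + $2,400 = $3,888
Difference: |$5,376 − $3,888| = $1,488.

$1,488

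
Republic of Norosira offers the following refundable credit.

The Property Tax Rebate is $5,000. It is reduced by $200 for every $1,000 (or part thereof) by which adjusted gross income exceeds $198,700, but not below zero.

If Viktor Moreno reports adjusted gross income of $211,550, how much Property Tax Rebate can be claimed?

$2,400

Property Tax Rebate: income exceeds $198,700 by $12,850, which is 13 full-or-partial $1,000 increments; reduction = 13 × $200 = $2,600, leaving $2,400.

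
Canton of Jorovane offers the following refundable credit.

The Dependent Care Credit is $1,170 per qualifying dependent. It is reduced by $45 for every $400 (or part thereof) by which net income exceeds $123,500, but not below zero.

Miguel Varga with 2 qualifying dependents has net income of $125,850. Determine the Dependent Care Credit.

Dependent Care Credit: base = 2 × $1,170 = $2,340. income exceeds $123,500 by $2,350, which is 6 full-or-partial $400 increments; reduction = 6 × $45 = $270, leaving $2,070.

$2,070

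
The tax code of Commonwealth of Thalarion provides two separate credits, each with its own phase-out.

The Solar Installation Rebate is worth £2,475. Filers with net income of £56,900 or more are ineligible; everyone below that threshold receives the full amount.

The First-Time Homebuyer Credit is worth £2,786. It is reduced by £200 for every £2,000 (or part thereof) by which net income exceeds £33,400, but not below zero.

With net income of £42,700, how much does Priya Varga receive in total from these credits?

Solar Installation Rebate: £42,700 is below the £56,900 cutoff, so the full £2,475 applies.
First-Time Homebuyer Credit: income exceeds £33,400 by £9,300, which is 5 full-or-partial £2,000 increments; reduction = 5 × £200 = £1,000, leaving £1,786.
Total: £2,475 + £1,786 = £4,261.

£4,261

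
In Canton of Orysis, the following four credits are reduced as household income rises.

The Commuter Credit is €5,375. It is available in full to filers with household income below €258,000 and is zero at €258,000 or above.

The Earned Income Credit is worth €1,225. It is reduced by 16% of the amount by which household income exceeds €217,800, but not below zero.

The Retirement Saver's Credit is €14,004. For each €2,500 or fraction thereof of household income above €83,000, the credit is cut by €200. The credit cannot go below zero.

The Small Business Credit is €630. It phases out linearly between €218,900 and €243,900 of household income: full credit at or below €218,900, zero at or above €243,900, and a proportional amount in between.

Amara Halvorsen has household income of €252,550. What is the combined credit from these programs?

€5,779

Commuter Credit: €252,550 is below the €258,000 cutoff, so the full €5,375 applies.
Earned Income Credit: 16% of the €34,750 excess over €217,800 is €5,560 ≥ base, so the credit is €0.
Retirement Saver's Credit: income exceeds €83,000 by €169,550, which is 68 full-or-partial €2,500 increments; reduction = 68 × €200 = €13,600, leaving €404.
Small Business Credit: €252,550 is at or above €243,900, so the credit is €0.
Total: €5,375 + €0 + €404 + €0 = €5,779.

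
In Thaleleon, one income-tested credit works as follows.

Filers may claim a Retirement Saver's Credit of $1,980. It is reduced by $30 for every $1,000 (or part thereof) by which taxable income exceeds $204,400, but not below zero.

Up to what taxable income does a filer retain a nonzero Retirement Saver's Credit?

$269,400

After 65 increments the reduction is 65 × $30 = $1,950, leaving $30; one more increment wipes it out. Increment 65 ends at excess 65 × $1,000 = $65,000, so the highest qualifying income is $204,400 + $65,000 = $269,400.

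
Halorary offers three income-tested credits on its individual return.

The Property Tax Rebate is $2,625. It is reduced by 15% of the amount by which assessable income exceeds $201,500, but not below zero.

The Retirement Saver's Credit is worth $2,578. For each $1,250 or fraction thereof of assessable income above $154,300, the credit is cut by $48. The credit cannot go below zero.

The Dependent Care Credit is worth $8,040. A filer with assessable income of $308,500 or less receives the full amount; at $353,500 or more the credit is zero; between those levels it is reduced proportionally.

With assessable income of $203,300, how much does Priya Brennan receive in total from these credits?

$11,053

Property Tax Rebate: 15% of the $1,800 excess over $201,500 is $270; credit = $2,625 − $270 = $2,355.
Retirement Saver's Credit: income exceeds $154,300 by $49,000, which is 40 full-or-partial $1,250 increments; reduction = 40 × $48 = $1,920, leaving $658.
Dependent Care Credit: $203,300 is at or below the $308,500 threshold, so the full $8,040 applies.
Total: $2,355 + $658 + $8,040 = $11,053.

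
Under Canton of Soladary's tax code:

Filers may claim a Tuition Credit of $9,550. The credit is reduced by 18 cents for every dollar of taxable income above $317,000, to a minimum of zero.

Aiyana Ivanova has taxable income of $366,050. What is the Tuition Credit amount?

Tuition Credit: 18% of the $49,050 excess over $317,000 is $8,829; credit = $9,550 − $8,829 = $721.

$721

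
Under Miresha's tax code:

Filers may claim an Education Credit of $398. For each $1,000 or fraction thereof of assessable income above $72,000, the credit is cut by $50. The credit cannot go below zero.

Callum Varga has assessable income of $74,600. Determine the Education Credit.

Education Credit: income exceeds $72,000 by $2,600, which is 3 full-or-partial $1,000 increments; reduction = 3 × $50 = $150, leaving $248.

$248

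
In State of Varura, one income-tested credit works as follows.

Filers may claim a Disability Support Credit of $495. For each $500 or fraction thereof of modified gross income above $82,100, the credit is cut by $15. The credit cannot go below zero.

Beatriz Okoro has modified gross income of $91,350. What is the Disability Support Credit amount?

Disability Support Credit: income exceeds $82,100 by $9,250, which is 19 full-or-partial $500 increments; reduction = 19 × $15 = $285, leaving $210.

$210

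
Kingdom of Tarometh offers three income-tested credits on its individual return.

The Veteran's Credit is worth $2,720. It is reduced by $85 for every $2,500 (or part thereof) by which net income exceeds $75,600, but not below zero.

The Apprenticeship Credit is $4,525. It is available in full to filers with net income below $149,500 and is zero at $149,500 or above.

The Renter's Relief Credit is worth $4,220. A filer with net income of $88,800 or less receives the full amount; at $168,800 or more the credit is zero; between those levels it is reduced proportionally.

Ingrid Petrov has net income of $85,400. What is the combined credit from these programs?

$11,125

Veteran's Credit: income exceeds $75,600 by $9,800, which is 4 full-or-partial $2,500 increments; reduction = 4 × $85 = $340, leaving $2,380.
Apprenticeship Credit: $85,400 is below the $149,500 cutoff, so the full $4,525 applies.
Renter's Relief Credit: $85,400 is at or below the $88,800 threshold, so the full $4,220 applies.
Total: $2,380 + $4,525 + $4,220 = $11,125.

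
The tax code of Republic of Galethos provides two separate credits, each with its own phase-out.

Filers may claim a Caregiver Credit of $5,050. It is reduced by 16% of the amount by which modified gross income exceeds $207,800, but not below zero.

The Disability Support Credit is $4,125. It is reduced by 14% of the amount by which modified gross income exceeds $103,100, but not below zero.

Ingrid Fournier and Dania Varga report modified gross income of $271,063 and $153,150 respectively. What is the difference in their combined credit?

$5,050

Ingrid ($271,063): Caregiver Credit: 16% of the $63,263 excess over $207,800 is $10,122.08 ≥ base, so the credit is $0. Disability Support Credit: 14% of the $167,963 excess over $103,100 is $23,514.82 ≥ base, so the credit is $0. total $0 + $0 = $0
Dania ($153,150): Caregiver Credit: $153,150 is at or below the $207,800 threshold, so the full $5,050 applies. Disability Support Credit: 14% of the $50,050 excess over $103,100 is $7,007 ≥ base, so the credit is $0. total $5,050 + $0 = $5,050
Difference: |$0 − $5,050| = $5,050.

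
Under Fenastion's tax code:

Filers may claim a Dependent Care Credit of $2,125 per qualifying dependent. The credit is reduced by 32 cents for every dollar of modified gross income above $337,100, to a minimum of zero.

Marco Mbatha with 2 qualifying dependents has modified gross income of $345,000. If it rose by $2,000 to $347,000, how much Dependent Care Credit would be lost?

At $345,000 — base = 2 × $2,125 = $4,250. 32% of the $7,900 excess over $337,100 is $2,528; credit = $4,250 − $2,528 = $1,722.
At $347,000 — base = 2 × $2,125 = $4,250. 32% of the $9,900 excess over $337,100 is $3,168; credit = $4,250 − $3,168 = $1,082.
Lost: $1,722 − $1,082 = $640.

$640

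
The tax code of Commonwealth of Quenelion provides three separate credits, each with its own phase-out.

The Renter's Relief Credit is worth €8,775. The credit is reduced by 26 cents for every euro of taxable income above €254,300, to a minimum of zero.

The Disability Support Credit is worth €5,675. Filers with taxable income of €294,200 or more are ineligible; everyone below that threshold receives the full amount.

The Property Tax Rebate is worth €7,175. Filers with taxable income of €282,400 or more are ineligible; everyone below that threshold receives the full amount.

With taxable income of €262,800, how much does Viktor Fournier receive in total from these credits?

€19,415

Renter's Relief Credit: 26% of the €8,500 excess over €254,300 is €2,210; credit = €8,775 − €2,210 = €6,565.
Disability Support Credit: €262,800 is below the €294,200 cutoff, so the full €5,675 applies.
Property Tax Rebate: €262,800 is below the €282,400 cutoff, so the full €7,175 applies.
Total: €6,565 + €5,675 + €7,175 = €19,415.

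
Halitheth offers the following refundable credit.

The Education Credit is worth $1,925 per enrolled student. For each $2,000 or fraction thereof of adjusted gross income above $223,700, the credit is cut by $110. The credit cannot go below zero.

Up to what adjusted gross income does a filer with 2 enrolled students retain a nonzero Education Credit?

Full credit = 2 × $1,925 = $3,850.
After 34 increments the reduction is 34 × $110 = $3,740, leaving $110; one more increment wipes it out. Increment 34 ends at excess 34 × $2,000 = $68,000, so the highest qualifying income is $223,700 + $68,000 = $291,700.

$291,700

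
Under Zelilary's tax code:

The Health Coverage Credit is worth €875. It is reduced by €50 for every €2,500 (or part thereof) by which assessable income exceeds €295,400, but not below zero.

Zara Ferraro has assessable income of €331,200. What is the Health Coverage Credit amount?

€125

Health Coverage Credit: income exceeds €295,400 by €35,800, which is 15 full-or-partial €2,500 increments; reduction = 15 × €50 = €750, leaving €125.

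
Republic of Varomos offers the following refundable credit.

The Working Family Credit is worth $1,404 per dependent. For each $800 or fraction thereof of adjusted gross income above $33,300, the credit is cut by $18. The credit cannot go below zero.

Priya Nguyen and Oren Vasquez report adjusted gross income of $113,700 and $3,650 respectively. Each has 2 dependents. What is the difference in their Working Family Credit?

Priya ($113,700): Working Family Credit: base = 2 × $1,404 = $2,808. income exceeds $33,300 by $80,400, which is 101 full-or-partial $800 increments; reduction = 101 × $18 = $1,818, leaving $990.
Oren ($3,650): Working Family Credit: base = 2 × $1,404 = $2,808. $3,650 is at or below the $33,300 threshold, so the full $2,808 applies.
Difference: |$990 − $2,808| = $1,818.

$1,818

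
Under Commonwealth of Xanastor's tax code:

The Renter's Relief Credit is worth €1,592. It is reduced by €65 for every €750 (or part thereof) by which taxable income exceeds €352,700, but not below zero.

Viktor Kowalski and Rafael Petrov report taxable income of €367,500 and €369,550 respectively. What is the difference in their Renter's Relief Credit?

Viktor (€367,500): Renter's Relief Credit: income exceeds €352,700 by €14,800, which is 20 full-or-partial €750 increments; reduction = 20 × €65 = €1,300, leaving €292.
Rafael (€369,550): Renter's Relief Credit: income exceeds €352,700 by €16,850, which is 23 full-or-partial €750 increments; reduction = 23 × €65 = €1,495, leaving €97.
Difference: |€292 − €97| = €195.

€195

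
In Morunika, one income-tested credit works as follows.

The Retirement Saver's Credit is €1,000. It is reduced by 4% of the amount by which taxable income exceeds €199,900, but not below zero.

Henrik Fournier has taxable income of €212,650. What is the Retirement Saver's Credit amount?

€490

Retirement Saver's Credit: 4% of the €12,750 excess over €199,900 is €510; credit = €1,000 − €510 = €490.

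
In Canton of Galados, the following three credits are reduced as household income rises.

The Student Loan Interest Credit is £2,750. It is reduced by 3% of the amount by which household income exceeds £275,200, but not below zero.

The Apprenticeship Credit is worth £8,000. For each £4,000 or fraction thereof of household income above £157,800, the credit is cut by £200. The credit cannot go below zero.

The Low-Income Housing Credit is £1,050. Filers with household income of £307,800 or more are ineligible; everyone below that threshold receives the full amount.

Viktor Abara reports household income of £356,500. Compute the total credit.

Student Loan Interest Credit: 3% of the £81,300 excess over £275,200 is £2,439; credit = £2,750 − £2,439 = £311.
Apprenticeship Credit: income exceeds £157,800 by £198,700 → 50 increments × £200 = £10,000 ≥ base, so the credit is £0.
Low-Income Housing Credit: £356,500 meets or exceeds the £307,800 cutoff, so the credit is £0.
Total: £311 + £0 + £0 = £311.

£311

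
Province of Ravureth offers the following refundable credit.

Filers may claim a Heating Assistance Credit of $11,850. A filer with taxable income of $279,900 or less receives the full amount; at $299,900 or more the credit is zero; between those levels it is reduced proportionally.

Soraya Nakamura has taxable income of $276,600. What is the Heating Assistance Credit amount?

$11,850

Heating Assistance Credit: $276,600 is at or below the $279,900 threshold, so the full $11,850 applies.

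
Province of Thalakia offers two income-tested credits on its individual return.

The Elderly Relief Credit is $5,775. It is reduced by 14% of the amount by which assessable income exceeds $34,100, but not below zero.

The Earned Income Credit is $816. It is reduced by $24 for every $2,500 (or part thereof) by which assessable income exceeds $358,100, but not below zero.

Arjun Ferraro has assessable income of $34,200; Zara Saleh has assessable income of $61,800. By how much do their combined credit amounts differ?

Arjun ($34,200): Elderly Relief Credit: 14% of the $100 excess over $34,100 is $14; credit = $5,775 − $14 = $5,761. Earned Income Credit: $34,200 is at or below the $358,100 threshold, so the full $816 applies. total $5,761 + $816 = $6,577
Zara ($61,800): Elderly Relief Credit: 14% of the $27,700 excess over $34,100 is $3,878; credit = $5,775 − $3,878 = $1,897. Earned Income Credit: $61,800 is at or below the $358,100 threshold, so the full $816 applies. total $1,897 + $816 = $2,713
Difference: |$6,577 − $2,713| = $3,864.

$3,864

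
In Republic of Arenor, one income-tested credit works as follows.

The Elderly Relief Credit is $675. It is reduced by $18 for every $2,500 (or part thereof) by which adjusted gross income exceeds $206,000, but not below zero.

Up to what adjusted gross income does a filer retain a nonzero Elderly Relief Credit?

$298,500

After 37 increments the reduction is 37 × $18 = $666, leaving $9; one more increment wipes it out. Increment 37 ends at excess 37 × $2,500 = $92,500, so the highest qualifying income is $206,000 + $92,500 = $298,500.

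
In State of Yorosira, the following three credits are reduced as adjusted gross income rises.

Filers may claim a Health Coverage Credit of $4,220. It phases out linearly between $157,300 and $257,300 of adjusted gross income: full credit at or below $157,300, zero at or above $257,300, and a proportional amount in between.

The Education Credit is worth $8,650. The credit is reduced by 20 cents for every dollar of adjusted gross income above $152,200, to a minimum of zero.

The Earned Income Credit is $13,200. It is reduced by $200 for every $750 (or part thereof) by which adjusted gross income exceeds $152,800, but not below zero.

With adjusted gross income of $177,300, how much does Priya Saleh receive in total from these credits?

Health Coverage Credit: $177,300 is $20,000 into a $100,000 phase-out range, leaving 80,000/100,000 of the credit: $4,220 × 80,000/100,000 = $3,376.
Education Credit: 20% of the $25,100 excess over $152,200 is $5,020; credit = $8,650 − $5,020 = $3,630.
Earned Income Credit: income exceeds $152,800 by $24,500, which is 33 full-or-partial $750 increments; reduction = 33 × $200 = $6,600, leaving $6,600.
Total: $3,376 + $3,630 + $6,600 = $13,606.

$13,606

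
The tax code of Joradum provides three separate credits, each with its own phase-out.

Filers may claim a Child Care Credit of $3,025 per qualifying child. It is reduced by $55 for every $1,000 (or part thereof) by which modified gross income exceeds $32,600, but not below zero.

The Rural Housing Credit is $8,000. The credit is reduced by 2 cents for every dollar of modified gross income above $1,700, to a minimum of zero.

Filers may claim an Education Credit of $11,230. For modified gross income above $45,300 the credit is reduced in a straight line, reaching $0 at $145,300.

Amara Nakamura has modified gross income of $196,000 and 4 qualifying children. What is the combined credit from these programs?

$7,194

Child Care Credit: base = 4 × $3,025 = $12,100. income exceeds $32,600 by $163,400, which is 164 full-or-partial $1,000 increments; reduction = 164 × $55 = $9,020, leaving $3,080.
Rural Housing Credit: 2% of the $194,300 excess over $1,700 is $3,886; credit = $8,000 − $3,886 = $4,114.
Education Credit: $196,000 is at or above $145,300, so the credit is $0.
Total: $3,080 + $4,114 + $0 = $7,194.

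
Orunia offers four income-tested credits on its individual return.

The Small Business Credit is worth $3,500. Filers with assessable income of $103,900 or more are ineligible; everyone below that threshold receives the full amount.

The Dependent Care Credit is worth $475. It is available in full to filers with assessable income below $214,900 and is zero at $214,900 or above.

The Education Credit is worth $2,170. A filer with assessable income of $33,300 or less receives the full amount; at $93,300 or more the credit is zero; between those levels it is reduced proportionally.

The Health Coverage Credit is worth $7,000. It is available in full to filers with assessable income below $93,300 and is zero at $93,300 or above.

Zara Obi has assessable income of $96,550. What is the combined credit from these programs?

Small Business Credit: $96,550 is below the $103,900 cutoff, so the full $3,500 applies.
Dependent Care Credit: $96,550 is below the $214,900 cutoff, so the full $475 applies.
Education Credit: $96,550 is at or above $93,300, so the credit is $0.
Health Coverage Credit: $96,550 meets or exceeds the $93,300 cutoff, so the credit is $0.
Total: $3,500 + $475 + $0 + $0 = $3,975.

$3,975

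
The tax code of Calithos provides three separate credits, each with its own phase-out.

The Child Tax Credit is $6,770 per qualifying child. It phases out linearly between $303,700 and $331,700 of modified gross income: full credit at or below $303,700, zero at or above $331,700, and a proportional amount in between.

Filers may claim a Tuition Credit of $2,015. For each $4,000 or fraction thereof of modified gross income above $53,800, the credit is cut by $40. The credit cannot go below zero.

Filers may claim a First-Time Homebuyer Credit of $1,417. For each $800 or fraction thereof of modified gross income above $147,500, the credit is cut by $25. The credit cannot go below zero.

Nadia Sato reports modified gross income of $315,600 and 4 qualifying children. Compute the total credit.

Child Tax Credit: base = 4 × $6,770 = $27,080. $315,600 is $11,900 into a $28,000 phase-out range, leaving 16,100/28,000 of the credit: $27,080 × 16,100/28,000 = $15,571.
Tuition Credit: income exceeds $53,800 by $261,800 → 66 increments × $40 = $2,640 ≥ base, so the credit is $0.
First-Time Homebuyer Credit: income exceeds $147,500 by $168,100 → 211 increments × $25 = $5,275 ≥ base, so the credit is $0.
Total: $15,571 + $0 + $0 = $15,571.

$15,571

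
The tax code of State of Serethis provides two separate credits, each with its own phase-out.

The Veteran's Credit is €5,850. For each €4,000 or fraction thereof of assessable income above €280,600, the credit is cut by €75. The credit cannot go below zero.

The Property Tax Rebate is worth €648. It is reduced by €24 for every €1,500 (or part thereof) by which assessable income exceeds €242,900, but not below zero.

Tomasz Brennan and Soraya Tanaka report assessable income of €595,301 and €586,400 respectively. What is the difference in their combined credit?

€75

Tomasz (€595,301): Veteran's Credit: income exceeds €280,600 by €314,701 → 79 increments × €75 = €5,925 ≥ base, so the credit is €0. Property Tax Rebate: income exceeds €242,900 by €352,401 → 235 increments × €24 = €5,640 ≥ base, so the credit is €0. total €0 + €0 = €0
Soraya (€586,400): Veteran's Credit: income exceeds €280,600 by €305,800, which is 77 full-or-partial €4,000 increments; reduction = 77 × €75 = €5,775, leaving €75. Property Tax Rebate: income exceeds €242,900 by €343,500 → 229 increments × €24 = €5,496 ≥ base, so the credit is €0. total €75 + €0 = €75
Difference: |€0 − €75| = €75.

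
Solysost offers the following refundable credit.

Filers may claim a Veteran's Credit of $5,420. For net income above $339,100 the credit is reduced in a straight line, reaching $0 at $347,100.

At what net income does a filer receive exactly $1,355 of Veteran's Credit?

$345,100

$1,355 is 1,355/5,420 of the full $5,420, so 4,065/5,420 of the $8,000 range has been used: income = $339,100 + $8,000 × 4,065/5,420 = $345,100.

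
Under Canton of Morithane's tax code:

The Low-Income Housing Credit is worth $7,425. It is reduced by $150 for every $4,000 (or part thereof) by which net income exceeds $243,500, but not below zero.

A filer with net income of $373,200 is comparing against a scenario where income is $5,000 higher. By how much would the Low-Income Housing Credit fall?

$150

At $373,200 — income exceeds $243,500 by $129,700, which is 33 full-or-partial $4,000 increments; reduction = 33 × $150 = $4,950, leaving $2,475.
At $378,200 — income exceeds $243,500 by $134,700, which is 34 full-or-partial $4,000 increments; reduction = 34 × $150 = $5,100, leaving $2,325.
Lost: $2,475 − $2,325 = $150.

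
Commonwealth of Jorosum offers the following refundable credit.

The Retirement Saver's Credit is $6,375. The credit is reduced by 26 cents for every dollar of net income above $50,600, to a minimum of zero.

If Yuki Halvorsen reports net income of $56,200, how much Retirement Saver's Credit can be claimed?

$4,919

Retirement Saver's Credit: 26% of the $5,600 excess over $50,600 is $1,456; credit = $6,375 − $1,456 = $4,919.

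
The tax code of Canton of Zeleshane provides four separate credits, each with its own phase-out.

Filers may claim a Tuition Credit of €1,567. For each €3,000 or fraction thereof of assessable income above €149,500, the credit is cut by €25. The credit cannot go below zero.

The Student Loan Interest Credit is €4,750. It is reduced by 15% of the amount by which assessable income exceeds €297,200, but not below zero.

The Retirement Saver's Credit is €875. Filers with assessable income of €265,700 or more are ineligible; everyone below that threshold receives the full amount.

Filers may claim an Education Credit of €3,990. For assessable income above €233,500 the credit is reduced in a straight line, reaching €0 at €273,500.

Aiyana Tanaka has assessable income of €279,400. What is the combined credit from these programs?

Tuition Credit: income exceeds €149,500 by €129,900, which is 44 full-or-partial €3,000 increments; reduction = 44 × €25 = €1,100, leaving €467.
Student Loan Interest Credit: €279,400 is at or below the €297,200 threshold, so the full €4,750 applies.
Retirement Saver's Credit: €279,400 meets or exceeds the €265,700 cutoff, so the credit is €0.
Education Credit: €279,400 is at or above €273,500, so the credit is €0.
Total: €467 + €4,750 + €0 + €0 = €5,217.

€5,217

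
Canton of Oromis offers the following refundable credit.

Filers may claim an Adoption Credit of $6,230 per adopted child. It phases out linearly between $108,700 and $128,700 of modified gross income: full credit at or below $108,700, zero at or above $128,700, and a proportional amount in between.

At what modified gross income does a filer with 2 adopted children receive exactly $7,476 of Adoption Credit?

$116,700

Full credit = 2 × $6,230 = $12,460.
$7,476 is 7,476/12,460 of the full $12,460, so 4,984/12,460 of the $20,000 range has been used: income = $108,700 + $20,000 × 4,984/12,460 = $116,700.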